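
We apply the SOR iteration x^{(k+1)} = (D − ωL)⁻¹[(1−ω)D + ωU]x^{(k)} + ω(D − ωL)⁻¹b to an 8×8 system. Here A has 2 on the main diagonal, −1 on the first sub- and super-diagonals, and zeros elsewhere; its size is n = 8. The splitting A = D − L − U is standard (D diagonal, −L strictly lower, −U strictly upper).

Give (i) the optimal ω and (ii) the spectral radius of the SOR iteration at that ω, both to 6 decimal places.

n=8: λ(B_J) = 1 − λ(A)/2 = cos(kπ/9); k=1 gives ρ_J = 0.939693.
root = sin(π/9) = 0.3420201  (since 1−cos² = sin²).
ω* = 2/(1 + 0.3420201) = 2/1.3420201 = 1.490291.
ρ_SOR = ω* − 1 ≈ 0.490291.

ω* = 1.490291, ρ_SOR = 0.490291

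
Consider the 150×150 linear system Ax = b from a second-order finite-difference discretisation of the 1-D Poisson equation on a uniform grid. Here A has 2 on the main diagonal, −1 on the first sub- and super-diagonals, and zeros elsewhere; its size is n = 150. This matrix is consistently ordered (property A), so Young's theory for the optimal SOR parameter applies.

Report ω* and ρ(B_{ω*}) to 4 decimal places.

ω* = 1.9592, ρ_SOR = 0.9592

n=150: λ(B_J) = 1 − λ(A)/2 = cos(kπ/151); k=1 gives ρ_J = 0.9998.
√(1−ρ_J²) = |sin(π/151)| = 0.02080
So ω* = 2/1.02080 = 1.9592 (Young).
ρ_SOR = ω* − 1 ≈ 0.9592.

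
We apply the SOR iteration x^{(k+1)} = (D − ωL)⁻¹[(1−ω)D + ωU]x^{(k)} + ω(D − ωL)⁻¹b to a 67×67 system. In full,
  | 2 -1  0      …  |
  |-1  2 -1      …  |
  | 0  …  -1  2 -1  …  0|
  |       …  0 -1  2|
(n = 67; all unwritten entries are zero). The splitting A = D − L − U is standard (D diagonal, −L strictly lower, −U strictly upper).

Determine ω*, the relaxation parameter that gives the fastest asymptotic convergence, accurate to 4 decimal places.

[ρ_J] n=67: ρ(B_J) = cos(π/(n+1)) = cos(π/68) = 0.9989.
root = sin(π/68) = 0.04618  (since 1−cos² = sin²).
Young: ω* = 2/(1+√(1−ρ_J²)) = 2/(1+0.04618) = 2/1.04618 = 1.9117.
ρ(B_{ω*}) = ω*−1 = 0.9117

ω* = 1.9117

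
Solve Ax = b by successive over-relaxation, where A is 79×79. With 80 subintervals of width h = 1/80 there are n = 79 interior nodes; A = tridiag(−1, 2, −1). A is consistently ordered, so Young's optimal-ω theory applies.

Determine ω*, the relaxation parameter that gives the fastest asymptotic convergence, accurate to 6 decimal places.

spectrum of D⁻¹(L+U) = {cos(kπ/80) : 1≤k≤79}; ρ_J = cos(π/80) = 0.999229.
root = sin(π/80) = 0.0392598  (since 1−cos² = sin²).
[ω*] 2 ÷ (1 + 0.0392598) = 2 ÷ 1.0392598 = 1.924447.
ρ_SOR = ω* − 1 = 1.924447 − 1 = 0.924447.

ω* = 1.924447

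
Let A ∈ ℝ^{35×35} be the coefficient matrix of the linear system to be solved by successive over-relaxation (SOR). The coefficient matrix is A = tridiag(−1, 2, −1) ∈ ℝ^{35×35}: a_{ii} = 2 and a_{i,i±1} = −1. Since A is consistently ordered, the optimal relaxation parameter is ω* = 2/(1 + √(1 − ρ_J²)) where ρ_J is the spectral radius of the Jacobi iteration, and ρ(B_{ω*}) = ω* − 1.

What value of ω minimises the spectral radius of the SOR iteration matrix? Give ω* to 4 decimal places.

With n=35, ρ(Jacobi) = cos(π/36) = 0.9962.
1 − cos²(π/36) = sin²(π/36) ⇒ √(1−ρ_J²) = sin(π/36) = 0.08716.
So ω* = 2/1.08716 = 1.8397 (Young).
and ρ(B_{ω*}) = 1.8397 − 1 = 0.8397.

ω* = 1.8397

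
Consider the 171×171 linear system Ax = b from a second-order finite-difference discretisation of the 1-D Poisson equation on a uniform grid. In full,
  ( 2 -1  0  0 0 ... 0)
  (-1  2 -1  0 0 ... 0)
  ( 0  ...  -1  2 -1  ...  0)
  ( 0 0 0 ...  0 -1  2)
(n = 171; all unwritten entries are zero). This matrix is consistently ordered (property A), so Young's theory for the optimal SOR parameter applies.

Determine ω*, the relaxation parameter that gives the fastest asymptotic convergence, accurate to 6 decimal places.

n=171: λ(B_J) = 1 − λ(A)/2 = cos(kπ/172); k=1 gives ρ_J = 0.999833.
√(1−ρ_J²) simplifies to sin(π/172) = 0.0182641.
Then 2/(1+√(1−ρ_J²)) = 2/(1+0.0182641); ω* = 2/1.0182641 = 1.964127.
At ω = 1.964127 every |λ(B_ω)| = ω−1, so ρ_SOR = 0.964127.

ω* = 1.964127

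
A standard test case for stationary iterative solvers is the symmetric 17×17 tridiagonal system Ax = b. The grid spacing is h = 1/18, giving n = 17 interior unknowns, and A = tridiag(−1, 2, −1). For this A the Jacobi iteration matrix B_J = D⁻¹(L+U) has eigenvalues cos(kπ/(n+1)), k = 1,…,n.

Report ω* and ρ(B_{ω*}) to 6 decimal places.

ω* = 1.704088, ρ_SOR = 0.704088

½·tridiag(1,0,1) at n=17: λ_k = cos(kπ/18); max |λ| at k=1 ⇒ ρ_J = cos(π/18) ≈ 0.984808.
√(1−ρ_J²) = |sin(π/18)| = 0.1736482
ω* = 2/(1+0.1736482) = 1.704088
Hence ρ(B_{ω*}) = 1.704088 − 1 = 0.704088.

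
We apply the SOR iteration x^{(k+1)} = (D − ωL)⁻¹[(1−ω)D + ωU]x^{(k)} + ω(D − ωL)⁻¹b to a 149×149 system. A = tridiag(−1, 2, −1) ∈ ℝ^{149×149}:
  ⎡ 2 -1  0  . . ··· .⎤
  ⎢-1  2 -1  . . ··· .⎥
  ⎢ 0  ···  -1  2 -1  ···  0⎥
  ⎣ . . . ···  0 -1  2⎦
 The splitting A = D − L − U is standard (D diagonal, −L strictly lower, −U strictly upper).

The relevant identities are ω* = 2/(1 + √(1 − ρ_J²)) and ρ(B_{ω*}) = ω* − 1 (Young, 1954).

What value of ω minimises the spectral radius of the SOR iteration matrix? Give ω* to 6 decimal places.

spectrum of D⁻¹(L+U) = {cos(kπ/150) : 1≤k≤149}; ρ_J = cos(π/150) = 0.999781.
√(1 − cos²(π/150)) = sin(π/150) ≈ 0.0209424.
ω* = 2/(1 + 0.0209424) = 2/1.0209424 = 1.958974.
and ρ(B_{ω*}) = 1.958974 − 1 = 0.958974.

ω* = 1.958974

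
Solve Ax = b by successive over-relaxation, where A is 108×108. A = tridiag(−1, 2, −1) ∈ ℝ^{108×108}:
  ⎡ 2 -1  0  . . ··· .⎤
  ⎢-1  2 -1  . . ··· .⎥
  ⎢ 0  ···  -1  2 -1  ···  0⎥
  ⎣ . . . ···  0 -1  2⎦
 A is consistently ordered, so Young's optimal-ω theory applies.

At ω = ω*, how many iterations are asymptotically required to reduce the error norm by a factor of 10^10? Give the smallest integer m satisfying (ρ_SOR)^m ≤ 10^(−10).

m = 400

spectrum of D⁻¹(L+U) = {cos(kπ/109) : 1≤k≤108}; ρ_J = cos(π/109) = 0.9995847.
√(1−ρ_J²) = |sin(π/109)| = 0.0288180
Then 2/(1+√(1−ρ_J²)) = 2/(1+0.0288180); ω* = 2/1.0288180 = 1.9439784.
ρ(B_{ω*}) = ω*−1 = 0.9439784
(0.9439784)^m ≤ 10^{−10}  ⇒  m·ln(0.9439784) ≤ −10·ln10  ⇒  m ≥ 399.395  ⇒  m = 400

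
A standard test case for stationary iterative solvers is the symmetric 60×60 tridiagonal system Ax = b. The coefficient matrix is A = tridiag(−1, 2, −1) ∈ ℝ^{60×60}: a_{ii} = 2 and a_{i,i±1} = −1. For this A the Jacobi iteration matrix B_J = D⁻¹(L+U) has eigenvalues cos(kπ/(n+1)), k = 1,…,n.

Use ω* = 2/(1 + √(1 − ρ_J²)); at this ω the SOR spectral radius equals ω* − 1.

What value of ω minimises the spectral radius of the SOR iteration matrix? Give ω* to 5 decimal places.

ω* = 1.90208

B_J for the 60×60 system has eigenvalues cos(kπ/61); ρ_J = cos(π/61) = 0.99867.
√(1−ρ_J²) = |sin(π/61)| = 0.051479
ω* = 2/(1 + 0.051479) = 2/1.051479 = 1.90208.
Hence ρ(B_{ω*}) = 1.90208 − 1 = 0.90208.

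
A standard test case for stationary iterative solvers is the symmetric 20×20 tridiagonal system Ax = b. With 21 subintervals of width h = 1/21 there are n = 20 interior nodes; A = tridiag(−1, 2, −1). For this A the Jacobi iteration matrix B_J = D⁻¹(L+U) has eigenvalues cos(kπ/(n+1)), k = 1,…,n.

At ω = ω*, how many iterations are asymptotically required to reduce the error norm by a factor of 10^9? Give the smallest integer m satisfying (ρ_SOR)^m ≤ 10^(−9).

ρ_J = max_k |cos(kπ/21)| = cos(π/21) = 0.9888308
√(1−ρ_J²) = |sin(π/21)| = 0.1490423
Then 2/(1+√(1−ρ_J²)) = 2/(1+0.1490423); ω* = 2/1.1490423 = 1.7405800.
ρ(B_{ω*}) = ω*−1 = 0.7405800
m ≥ 9·ln10 / (−ln 0.7405800) = 69.004; smallest integer m = 70.

m = 70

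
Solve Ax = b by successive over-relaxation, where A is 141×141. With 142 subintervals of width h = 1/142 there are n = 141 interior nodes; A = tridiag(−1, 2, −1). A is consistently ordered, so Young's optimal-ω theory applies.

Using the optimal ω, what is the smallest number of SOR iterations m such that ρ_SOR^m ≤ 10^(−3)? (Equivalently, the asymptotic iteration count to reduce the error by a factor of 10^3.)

n=141: λ(B_J) = 1 − λ(A)/2 = cos(kπ/142); k=1 gives ρ_J = 0.9997553.
√(1−ρ_J²) = |sin(π/142)| = 0.0221221
ω* = 2/(1+0.0221221) = 1.9567134
[ρ_SOR] ω* − 1 = 0.9567134.
For 3 digits: m = 3·ln10 / (−ln 0.9567134) = 6.90776/0.0442514 = 156.103; round up → m = 157.

m = 157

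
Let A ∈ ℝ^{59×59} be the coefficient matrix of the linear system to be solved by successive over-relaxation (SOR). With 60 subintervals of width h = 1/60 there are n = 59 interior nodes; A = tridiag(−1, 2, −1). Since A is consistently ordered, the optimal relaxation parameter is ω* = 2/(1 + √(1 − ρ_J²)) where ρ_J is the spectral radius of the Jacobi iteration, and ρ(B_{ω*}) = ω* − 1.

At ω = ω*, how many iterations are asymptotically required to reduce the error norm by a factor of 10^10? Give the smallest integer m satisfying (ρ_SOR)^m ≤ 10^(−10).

ρ_J = max_k |cos(kπ/60)| = cos(π/60) = 0.9986295
√(1 − cos²(π/60)) = sin(π/60) ≈ 0.0523360.
Then 2/(1+√(1−ρ_J²)) = 2/(1+0.0523360); ω* = 2/1.0523360 = 1.9005337.
Hence ρ(B_{ω*}) = 1.9005337 − 1 = 0.9005337.
ρ_SOR^m ≤ 10^(−10) ⇔ m ≥ 10·ln10/(−ln 0.9005337) = 23.0259/0.104768 = 219.780; m = ⌈219.780⌉ = 220.

m = 220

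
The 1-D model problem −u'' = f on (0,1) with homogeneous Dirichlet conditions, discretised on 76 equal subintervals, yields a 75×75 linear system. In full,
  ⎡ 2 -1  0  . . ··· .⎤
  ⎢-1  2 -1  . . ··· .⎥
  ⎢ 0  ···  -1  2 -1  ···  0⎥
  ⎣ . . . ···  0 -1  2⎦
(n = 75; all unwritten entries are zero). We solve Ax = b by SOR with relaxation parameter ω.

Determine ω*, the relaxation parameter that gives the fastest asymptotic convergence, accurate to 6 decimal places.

ω* = 1.920630

n=75: λ(B_J) = 1 − λ(A)/2 = cos(kπ/76); k=1 gives ρ_J = 0.999146.
1 − cos²(π/76) = sin²(π/76) ⇒ √(1−ρ_J²) = sin(π/76) = 0.0413250.
ω* = 2/(1+0.0413250) = 1.920630
and ρ(B_{ω*}) = 1.920630 − 1 = 0.920630.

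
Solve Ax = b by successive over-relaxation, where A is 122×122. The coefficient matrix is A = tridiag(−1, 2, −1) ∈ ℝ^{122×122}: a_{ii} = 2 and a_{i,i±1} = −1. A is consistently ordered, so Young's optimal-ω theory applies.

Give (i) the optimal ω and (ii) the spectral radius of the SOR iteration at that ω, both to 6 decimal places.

ω* = 1.950195, ρ_SOR = 0.950195

[ρ_J] n=122: ρ(B_J) = cos(π/(n+1)) = cos(π/123) = 0.999674.
√(1−ρ_J²) = |sin(π/123)| = 0.0255386
Young: ω* = 2/(1+√(1−ρ_J²)) = 2/(1+0.0255386) = 2/1.0255386 = 1.950195.
and ρ(B_{ω*}) = 1.950195 − 1 = 0.950195.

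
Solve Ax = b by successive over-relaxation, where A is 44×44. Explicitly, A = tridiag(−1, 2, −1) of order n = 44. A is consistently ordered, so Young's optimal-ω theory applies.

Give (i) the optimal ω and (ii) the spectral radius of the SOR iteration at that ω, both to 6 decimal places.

ρ_J = max_k |cos(kπ/45)| = cos(π/45) = 0.997564
√(1 − cos²(π/45)) = sin(π/45) ≈ 0.0697565.
Then 2/(1+√(1−ρ_J²)) = 2/(1+0.0697565); ω* = 2/1.0697565 = 1.869584.
ρ(B_{ω*}) = ω*−1 = 0.869584

ω* = 1.869584, ρ_SOR = 0.869584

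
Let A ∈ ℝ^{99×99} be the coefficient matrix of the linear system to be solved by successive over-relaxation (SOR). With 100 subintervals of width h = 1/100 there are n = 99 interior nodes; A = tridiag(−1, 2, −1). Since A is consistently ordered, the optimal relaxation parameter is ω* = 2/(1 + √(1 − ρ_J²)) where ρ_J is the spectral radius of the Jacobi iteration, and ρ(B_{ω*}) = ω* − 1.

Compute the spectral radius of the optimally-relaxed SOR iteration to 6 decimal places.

ρ_SOR = 0.939092

[ρ_J] n=99: ρ(B_J) = cos(π/(n+1)) = cos(π/100) = 0.999507.
√(1 − cos²(π/100)) = sin(π/100) ≈ 0.0314108.
ω* = 2 / (1 + 0.0314108) = 2 / 1.0314108 ≈ 1.939092.
[ρ_SOR] ω* − 1 = 0.939092.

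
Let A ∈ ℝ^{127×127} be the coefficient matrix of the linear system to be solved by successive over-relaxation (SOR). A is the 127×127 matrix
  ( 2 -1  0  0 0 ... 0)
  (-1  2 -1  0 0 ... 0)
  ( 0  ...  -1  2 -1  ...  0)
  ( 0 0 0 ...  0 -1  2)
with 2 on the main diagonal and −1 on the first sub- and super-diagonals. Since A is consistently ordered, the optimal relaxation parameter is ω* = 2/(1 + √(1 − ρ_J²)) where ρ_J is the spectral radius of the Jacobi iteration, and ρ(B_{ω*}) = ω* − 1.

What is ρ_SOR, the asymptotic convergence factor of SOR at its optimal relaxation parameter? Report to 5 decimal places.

[ρ_J] n=127: ρ(B_J) = cos(π/(n+1)) = cos(π/128) = 0.99970.
root = sin(π/128) = 0.024541  (since 1−cos² = sin²).
Young: ω* = 2/(1+√(1−ρ_J²)) = 2/(1+0.024541) = 2/1.024541 = 1.95209.
and ρ(B_{ω*}) = 1.95209 − 1 = 0.95209.

ρ_SOR = 0.95209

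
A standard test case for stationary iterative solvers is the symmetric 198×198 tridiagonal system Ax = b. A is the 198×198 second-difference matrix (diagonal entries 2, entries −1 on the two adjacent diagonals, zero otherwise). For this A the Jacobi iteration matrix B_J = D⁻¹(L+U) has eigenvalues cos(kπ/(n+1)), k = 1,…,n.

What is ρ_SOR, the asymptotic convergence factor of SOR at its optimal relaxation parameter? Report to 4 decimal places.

n=198: λ(B_J) = 1 − λ(A)/2 = cos(kπ/199); k=1 gives ρ_J = 0.9999.
√(1 − cos²(π/199)) = sin(π/199) ≈ 0.01579.
Young: ω* = 2/(1+√(1−ρ_J²)) = 2/(1+0.01579) = 2/1.01579 = 1.9689.
[ρ_SOR] ω* − 1 = 0.9689.

ρ_SOR = 0.9689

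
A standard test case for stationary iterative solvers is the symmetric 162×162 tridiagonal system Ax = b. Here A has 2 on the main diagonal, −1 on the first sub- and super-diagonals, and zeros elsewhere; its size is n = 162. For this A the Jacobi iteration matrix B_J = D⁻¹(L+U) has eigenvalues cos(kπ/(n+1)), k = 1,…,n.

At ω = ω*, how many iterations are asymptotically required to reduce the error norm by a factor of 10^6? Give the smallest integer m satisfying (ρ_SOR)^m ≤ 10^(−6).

m = 359

With n=162, ρ(Jacobi) = cos(π/163) = 0.9998143.
√(1−ρ_J²) simplifies to sin(π/163) = 0.0192724.
ω* = 2 / (1 + 0.0192724) = 2 / 1.0192724 ≈ 1.9621840.
and ρ(B_{ω*}) = 1.9621840 − 1 = 0.9621840.
m ≥ 6·ln10 / (−ln 0.9621840) = 358.382; smallest integer m = 359.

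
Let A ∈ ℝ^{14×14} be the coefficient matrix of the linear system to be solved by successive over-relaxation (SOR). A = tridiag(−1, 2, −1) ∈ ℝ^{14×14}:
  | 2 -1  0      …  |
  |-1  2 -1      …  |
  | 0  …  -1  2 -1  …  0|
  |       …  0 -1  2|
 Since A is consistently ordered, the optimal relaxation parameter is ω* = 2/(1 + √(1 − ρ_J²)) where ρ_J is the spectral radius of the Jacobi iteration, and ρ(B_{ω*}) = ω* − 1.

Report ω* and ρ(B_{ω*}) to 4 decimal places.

[ρ_J] n=14: ρ(B_J) = cos(π/(n+1)) = cos(π/15) = 0.9781.
√(1−ρ_J²) = |sin(π/15)| = 0.20791
[ω*] 2 ÷ (1 + 0.20791) = 2 ÷ 1.20791 = 1.6558.
ρ(B_{ω*}) = ω*−1 = 0.6558

ω* = 1.6558, ρ_SOR = 0.6558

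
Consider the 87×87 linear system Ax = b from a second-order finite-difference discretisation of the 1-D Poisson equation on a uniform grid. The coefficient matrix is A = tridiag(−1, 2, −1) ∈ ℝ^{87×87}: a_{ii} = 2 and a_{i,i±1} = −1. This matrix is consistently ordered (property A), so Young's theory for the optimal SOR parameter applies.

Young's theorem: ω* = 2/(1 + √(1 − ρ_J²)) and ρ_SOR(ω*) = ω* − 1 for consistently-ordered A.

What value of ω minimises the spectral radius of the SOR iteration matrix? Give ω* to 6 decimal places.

ω* = 1.931075

[ρ_J] n=87: ρ(B_J) = cos(π/(n+1)) = cos(π/88) = 0.999363.
root = sin(π/88) = 0.0356923  (since 1−cos² = sin²).
So ω* = 2/1.0356923 = 1.931075 (Young).
and ρ(B_{ω*}) = 1.931075 − 1 = 0.931075.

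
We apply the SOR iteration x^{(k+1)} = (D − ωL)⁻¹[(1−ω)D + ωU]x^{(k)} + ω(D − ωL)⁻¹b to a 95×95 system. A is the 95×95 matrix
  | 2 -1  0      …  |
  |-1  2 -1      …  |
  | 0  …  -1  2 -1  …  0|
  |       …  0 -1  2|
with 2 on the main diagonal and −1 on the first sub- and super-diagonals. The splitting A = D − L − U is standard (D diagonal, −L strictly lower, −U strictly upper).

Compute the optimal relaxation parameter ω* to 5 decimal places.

ω* = 1.93664

n=95: λ(B_J) = 1 − λ(A)/2 = cos(kπ/96); k=1 gives ρ_J = 0.99946.
√(1−ρ_J²) = |sin(π/96)| = 0.032719
Young: ω* = 2/(1+√(1−ρ_J²)) = 2/(1+0.032719) = 2/1.032719 = 1.93664.
ρ_SOR = ω* − 1 = 1.93664 − 1 = 0.93664.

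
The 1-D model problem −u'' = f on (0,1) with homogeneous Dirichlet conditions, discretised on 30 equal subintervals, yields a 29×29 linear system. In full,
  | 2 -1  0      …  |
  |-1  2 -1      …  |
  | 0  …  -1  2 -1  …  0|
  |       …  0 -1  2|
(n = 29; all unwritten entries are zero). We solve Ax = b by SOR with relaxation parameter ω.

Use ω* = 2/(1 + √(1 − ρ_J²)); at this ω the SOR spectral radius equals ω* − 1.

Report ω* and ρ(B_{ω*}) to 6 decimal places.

ω* = 1.810727, ρ_SOR = 0.810727

ρ_J = max_k |cos(kπ/30)| = cos(π/30) = 0.994522
√(1 − cos²(π/30)) = sin(π/30) ≈ 0.1045285.
Then 2/(1+√(1−ρ_J²)) = 2/(1+0.1045285); ω* = 2/1.1045285 = 1.810727.
ρ_SOR = ω* − 1 ≈ 0.810727.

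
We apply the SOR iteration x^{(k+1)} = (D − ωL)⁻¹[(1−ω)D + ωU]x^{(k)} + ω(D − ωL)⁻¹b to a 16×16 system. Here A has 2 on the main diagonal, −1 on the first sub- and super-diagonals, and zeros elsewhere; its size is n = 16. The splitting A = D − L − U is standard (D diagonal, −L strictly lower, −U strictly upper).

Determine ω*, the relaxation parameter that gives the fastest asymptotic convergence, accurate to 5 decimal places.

ω* = 1.68955

spectrum of D⁻¹(L+U) = {cos(kπ/17) : 1≤k≤16}; ρ_J = cos(π/17) = 0.98297.
√(1 − cos²(π/17)) = sin(π/17) ≈ 0.183750.
ω* = 2 / (1 + 0.183750) = 2 / 1.183750 ≈ 1.68955.
[ρ_SOR] ω* − 1 = 0.68955.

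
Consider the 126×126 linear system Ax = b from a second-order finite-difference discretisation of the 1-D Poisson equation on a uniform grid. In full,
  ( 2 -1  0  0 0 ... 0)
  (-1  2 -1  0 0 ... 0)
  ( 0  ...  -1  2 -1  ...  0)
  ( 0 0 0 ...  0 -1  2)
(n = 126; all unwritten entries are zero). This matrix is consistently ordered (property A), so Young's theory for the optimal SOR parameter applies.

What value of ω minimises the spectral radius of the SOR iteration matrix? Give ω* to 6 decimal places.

ω* = 1.951725

ρ_J = max_k |cos(kπ/127)| = cos(π/127) = 0.999694
√(1 − cos²(π/127)) = sin(π/127) ≈ 0.0247344.
Then 2/(1+√(1−ρ_J²)) = 2/(1+0.0247344); ω* = 2/1.0247344 = 1.951725.
Hence ρ(B_{ω*}) = 1.951725 − 1 = 0.951725.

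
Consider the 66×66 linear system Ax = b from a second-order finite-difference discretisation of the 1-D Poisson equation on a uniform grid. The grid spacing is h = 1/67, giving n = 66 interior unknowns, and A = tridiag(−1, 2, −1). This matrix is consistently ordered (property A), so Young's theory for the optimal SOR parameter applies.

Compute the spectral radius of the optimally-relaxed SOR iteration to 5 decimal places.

[ρ_J] n=66: ρ(B_J) = cos(π/(n+1)) = cos(π/67) = 0.99890.
√(1−ρ_J²) simplifies to sin(π/67) = 0.046872.
ω* = 2/(1+0.046872) = 1.91045
ρ(B_{ω*}) = ω*−1 = 0.91045

ρ_SOR = 0.91045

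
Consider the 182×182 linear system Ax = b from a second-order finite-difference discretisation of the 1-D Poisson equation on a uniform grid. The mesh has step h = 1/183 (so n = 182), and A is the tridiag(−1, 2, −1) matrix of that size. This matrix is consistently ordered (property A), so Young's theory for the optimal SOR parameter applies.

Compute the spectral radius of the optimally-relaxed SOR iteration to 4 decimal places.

ρ_J = max_k |cos(kπ/183)| = cos(π/183) = 0.9999
1 − cos²(π/183) = sin²(π/183) ⇒ √(1−ρ_J²) = sin(π/183) = 0.01717.
ω* = 2/(1 + 0.01717) = 2/1.01717 = 1.9662.
Hence ρ(B_{ω*}) = 1.9662 − 1 = 0.9662.

ρ_SOR = 0.9662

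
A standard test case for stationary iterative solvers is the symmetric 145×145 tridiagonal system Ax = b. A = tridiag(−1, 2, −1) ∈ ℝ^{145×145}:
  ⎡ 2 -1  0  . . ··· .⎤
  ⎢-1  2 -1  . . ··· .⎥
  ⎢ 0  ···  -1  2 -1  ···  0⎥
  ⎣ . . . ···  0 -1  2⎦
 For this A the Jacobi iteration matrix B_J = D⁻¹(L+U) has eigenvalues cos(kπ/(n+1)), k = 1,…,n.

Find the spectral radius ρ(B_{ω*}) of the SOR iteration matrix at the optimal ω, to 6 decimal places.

B_J for the 145×145 system has eigenvalues cos(kπ/146); ρ_J = cos(π/146) = 0.999769.
root = sin(π/146) = 0.0215161  (since 1−cos² = sin²).
[ω*] 2 ÷ (1 + 0.0215161) = 2 ÷ 1.0215161 = 1.957874.
At ω = 1.957874 every |λ(B_ω)| = ω−1, so ρ_SOR = 0.957874.

ρ_SOR = 0.957874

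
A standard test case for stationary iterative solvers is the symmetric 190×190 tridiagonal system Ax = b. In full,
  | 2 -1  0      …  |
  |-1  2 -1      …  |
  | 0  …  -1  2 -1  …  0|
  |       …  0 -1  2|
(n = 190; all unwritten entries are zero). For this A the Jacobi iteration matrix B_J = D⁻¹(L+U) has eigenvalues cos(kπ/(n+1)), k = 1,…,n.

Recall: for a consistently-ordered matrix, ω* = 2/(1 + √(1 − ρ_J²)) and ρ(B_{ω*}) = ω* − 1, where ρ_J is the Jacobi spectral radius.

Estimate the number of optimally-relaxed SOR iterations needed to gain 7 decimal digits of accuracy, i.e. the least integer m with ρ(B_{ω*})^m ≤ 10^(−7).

m = 490

ρ_J = max_k |cos(kπ/191)| = cos(π/191) = 0.9998647
1 − cos²(π/191) = sin²(π/191) ⇒ √(1−ρ_J²) = sin(π/191) = 0.0164474.
Then 2/(1+√(1−ρ_J²)) = 2/(1+0.0164474); ω* = 2/1.0164474 = 1.9676375.
ρ(B_{ω*}) = ω*−1 = 0.9676375
(0.9676375)^m ≤ 10^{−7}  ⇒  m·ln(0.9676375) ≤ −7·ln10  ⇒  m ≥ 489.946  ⇒  m = 490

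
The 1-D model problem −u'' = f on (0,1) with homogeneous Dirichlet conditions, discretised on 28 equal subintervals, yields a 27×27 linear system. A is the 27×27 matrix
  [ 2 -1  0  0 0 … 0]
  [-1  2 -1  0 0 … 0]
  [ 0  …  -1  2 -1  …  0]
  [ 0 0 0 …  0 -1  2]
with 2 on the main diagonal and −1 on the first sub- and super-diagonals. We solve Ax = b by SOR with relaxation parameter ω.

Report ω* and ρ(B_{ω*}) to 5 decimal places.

B_J for the 27×27 system has eigenvalues cos(kπ/28); ρ_J = cos(π/28) = 0.99371.
1 − cos²(π/28) = sin²(π/28) ⇒ √(1−ρ_J²) = sin(π/28) = 0.111964.
Young: ω* = 2/(1+√(1−ρ_J²)) = 2/(1+0.111964) = 2/1.111964 = 1.79862.
At ω = 1.79862 every |λ(B_ω)| = ω−1, so ρ_SOR = 0.79862.

ω* = 1.79862, ρ_SOR = 0.79862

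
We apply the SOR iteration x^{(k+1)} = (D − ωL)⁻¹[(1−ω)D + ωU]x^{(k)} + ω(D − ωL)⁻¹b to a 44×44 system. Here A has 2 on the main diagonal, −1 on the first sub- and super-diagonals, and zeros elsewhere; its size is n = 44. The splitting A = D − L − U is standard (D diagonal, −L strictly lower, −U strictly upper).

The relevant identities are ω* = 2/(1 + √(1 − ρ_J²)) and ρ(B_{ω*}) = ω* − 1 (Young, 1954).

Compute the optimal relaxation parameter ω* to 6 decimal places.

[ρ_J] n=44: ρ(B_J) = cos(π/(n+1)) = cos(π/45) = 0.997564.
1 − cos²(π/45) = sin²(π/45) ⇒ √(1−ρ_J²) = sin(π/45) = 0.0697565.
Then 2/(1+√(1−ρ_J²)) = 2/(1+0.0697565); ω* = 2/1.0697565 = 1.869584.
At ω = 1.869584 every |λ(B_ω)| = ω−1, so ρ_SOR = 0.869584.

ω* = 1.869584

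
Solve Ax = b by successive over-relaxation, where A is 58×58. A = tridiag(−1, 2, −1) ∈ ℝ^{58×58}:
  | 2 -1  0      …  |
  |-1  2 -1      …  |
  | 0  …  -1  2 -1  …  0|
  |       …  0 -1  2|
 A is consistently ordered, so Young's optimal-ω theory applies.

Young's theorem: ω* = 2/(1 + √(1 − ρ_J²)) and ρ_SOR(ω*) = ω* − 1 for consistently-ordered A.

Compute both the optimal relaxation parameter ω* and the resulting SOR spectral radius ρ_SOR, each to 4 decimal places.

spectrum of D⁻¹(L+U) = {cos(kπ/59) : 1≤k≤58}; ρ_J = cos(π/59) = 0.9986.
1 − cos²(π/59) = sin²(π/59) ⇒ √(1−ρ_J²) = sin(π/59) = 0.05322.
ω* = 2/(1 + 0.05322) = 2/1.05322 = 1.8989.
[ρ_SOR] ω* − 1 = 0.8989.

ω* = 1.8989, ρ_SOR = 0.8989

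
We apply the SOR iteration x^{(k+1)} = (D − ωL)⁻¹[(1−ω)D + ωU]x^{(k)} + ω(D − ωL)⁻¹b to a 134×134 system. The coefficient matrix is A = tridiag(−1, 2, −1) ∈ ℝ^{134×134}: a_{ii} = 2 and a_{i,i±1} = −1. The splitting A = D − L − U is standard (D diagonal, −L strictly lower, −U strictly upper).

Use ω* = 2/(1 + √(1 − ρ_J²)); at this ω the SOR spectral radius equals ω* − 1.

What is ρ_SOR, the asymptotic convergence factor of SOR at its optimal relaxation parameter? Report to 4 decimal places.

ρ_SOR = 0.9545

[ρ_J] n=134: ρ(B_J) = cos(π/(n+1)) = cos(π/135) = 0.9997.
√(1−ρ_J²) simplifies to sin(π/135) = 0.02327.
ω* = 2/(1+0.02327) = 1.9545
ρ_SOR = ω* − 1 = 1.9545 − 1 = 0.9545.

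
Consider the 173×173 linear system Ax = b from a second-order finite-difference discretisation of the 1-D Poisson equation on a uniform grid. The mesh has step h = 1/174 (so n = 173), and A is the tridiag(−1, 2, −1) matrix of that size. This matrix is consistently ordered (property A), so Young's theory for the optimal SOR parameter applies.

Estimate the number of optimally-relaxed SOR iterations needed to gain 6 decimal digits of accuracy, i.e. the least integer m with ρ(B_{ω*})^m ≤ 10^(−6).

m = 383

n=173: λ(B_J) = 1 − λ(A)/2 = cos(kπ/174); k=1 gives ρ_J = 0.9998370.
1 − cos²(π/174) = sin²(π/174) ⇒ √(1−ρ_J²) = sin(π/174) = 0.0180541.
Then 2/(1+√(1−ρ_J²)) = 2/(1+0.0180541); ω* = 2/1.0180541 = 1.9645321.
ρ(B_{ω*}) = ω*−1 = 0.9645321
For 6 digits: m = 6·ln10 / (−ln 0.9645321) = 13.8155/0.0361122 = 382.572; round up → m = 383.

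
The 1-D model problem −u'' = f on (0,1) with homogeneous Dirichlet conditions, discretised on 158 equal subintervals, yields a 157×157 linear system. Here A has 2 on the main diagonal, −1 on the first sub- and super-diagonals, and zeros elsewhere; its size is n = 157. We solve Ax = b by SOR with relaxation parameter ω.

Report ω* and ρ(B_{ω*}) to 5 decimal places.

n=157: λ(B_J) = 1 − λ(A)/2 = cos(kπ/158); k=1 gives ρ_J = 0.99980.
√(1 − cos²(π/158)) = sin(π/158) ≈ 0.019882.
Young: ω* = 2/(1+√(1−ρ_J²)) = 2/(1+0.019882) = 2/1.019882 = 1.96101.
ρ_SOR = ω* − 1 ≈ 0.96101.

ω* = 1.96101, ρ_SOR = 0.96101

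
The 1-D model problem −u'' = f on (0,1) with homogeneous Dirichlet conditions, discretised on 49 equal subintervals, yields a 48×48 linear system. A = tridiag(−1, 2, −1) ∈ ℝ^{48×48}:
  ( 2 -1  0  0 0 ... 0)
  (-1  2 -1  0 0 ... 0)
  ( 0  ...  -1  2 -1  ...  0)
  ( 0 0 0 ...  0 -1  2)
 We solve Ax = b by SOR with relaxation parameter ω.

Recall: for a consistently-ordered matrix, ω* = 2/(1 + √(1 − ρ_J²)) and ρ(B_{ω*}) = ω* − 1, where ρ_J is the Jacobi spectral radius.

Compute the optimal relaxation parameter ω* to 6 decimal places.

½·tridiag(1,0,1) at n=48: λ_k = cos(kπ/49); max |λ| at k=1 ⇒ ρ_J = cos(π/49) ≈ 0.997945.
root = sin(π/49) = 0.0640702  (since 1−cos² = sin²).
[ω*] 2 ÷ (1 + 0.0640702) = 2 ÷ 1.0640702 = 1.879575.
and ρ(B_{ω*}) = 1.879575 − 1 = 0.879575.

ω* = 1.879575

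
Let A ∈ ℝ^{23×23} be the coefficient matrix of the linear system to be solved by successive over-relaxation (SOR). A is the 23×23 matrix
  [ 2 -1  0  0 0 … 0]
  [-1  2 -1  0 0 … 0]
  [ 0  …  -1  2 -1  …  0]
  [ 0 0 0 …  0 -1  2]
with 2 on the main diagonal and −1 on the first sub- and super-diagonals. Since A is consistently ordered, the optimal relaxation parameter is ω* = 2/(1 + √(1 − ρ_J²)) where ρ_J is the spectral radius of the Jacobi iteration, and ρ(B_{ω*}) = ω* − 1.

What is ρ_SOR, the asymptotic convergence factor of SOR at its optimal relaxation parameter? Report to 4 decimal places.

n=23: λ(B_J) = 1 − λ(A)/2 = cos(kπ/24); k=1 gives ρ_J = 0.9914.
1 − cos²(π/24) = sin²(π/24) ⇒ √(1−ρ_J²) = sin(π/24) = 0.13053.
ω* = 2/(1+0.13053) = 1.7691
Hence ρ(B_{ω*}) = 1.7691 − 1 = 0.7691.

ρ_SOR = 0.7691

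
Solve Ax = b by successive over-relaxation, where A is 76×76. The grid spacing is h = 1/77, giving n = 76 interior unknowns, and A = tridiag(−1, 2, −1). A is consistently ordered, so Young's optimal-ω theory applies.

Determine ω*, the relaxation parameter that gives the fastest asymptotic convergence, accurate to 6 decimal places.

With n=76, ρ(Jacobi) = cos(π/77) = 0.999168.
√(1 − cos²(π/77)) = sin(π/77) ≈ 0.0407886.
ω* = 2/(1+0.0407886) = 1.921620
At ω = 1.921620 every |λ(B_ω)| = ω−1, so ρ_SOR = 0.921620.

ω* = 1.921620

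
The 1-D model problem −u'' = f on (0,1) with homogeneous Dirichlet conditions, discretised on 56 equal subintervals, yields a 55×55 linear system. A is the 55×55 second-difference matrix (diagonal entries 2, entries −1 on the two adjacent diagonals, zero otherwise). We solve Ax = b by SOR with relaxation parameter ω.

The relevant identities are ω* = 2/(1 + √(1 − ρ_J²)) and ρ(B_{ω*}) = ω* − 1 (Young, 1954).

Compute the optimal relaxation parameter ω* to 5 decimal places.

½·tridiag(1,0,1) at n=55: λ_k = cos(kπ/56); max |λ| at k=1 ⇒ ρ_J = cos(π/56) ≈ 0.99843.
√(1 − cos²(π/56)) = sin(π/56) ≈ 0.056070.
ω* = 2/(1 + 0.056070) = 2/1.056070 = 1.89381.
ρ(B_{ω*}) = ω*−1 = 0.89381

ω* = 1.89381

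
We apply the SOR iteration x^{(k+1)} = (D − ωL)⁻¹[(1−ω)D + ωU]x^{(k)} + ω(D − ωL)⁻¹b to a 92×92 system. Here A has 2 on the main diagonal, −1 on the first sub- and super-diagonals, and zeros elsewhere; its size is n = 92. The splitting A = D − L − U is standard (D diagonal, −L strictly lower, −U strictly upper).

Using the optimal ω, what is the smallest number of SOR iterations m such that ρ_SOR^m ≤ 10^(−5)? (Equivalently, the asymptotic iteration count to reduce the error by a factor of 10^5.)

m = 171

n=92: λ(B_J) = 1 − λ(A)/2 = cos(kπ/93); k=1 gives ρ_J = 0.9994295.
√(1 − cos²(π/93)) = sin(π/93) ≈ 0.0337741.
Then 2/(1+√(1−ρ_J²)) = 2/(1+0.0337741); ω* = 2/1.0337741 = 1.9346586.
ρ(B_{ω*}) = ω*−1 = 0.9346586
(0.9346586)^m ≤ 10^{−5}  ⇒  m·ln(0.9346586) ≤ −5·ln10  ⇒  m ≥ 170.375  ⇒  m = 171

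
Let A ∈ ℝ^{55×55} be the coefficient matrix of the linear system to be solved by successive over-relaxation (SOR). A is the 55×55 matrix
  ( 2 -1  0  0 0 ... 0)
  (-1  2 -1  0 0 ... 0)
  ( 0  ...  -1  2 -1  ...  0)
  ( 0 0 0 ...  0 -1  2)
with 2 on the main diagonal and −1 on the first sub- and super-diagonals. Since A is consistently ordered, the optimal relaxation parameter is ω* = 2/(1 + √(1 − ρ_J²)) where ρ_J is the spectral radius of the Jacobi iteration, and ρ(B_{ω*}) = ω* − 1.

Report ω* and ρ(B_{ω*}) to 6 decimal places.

ω* = 1.893813, ρ_SOR = 0.893813

B_J for the 55×55 system has eigenvalues cos(kπ/56); ρ_J = cos(π/56) = 0.998427.
root = sin(π/56) = 0.0560704  (since 1−cos² = sin²).
ω* = 2/(1+0.0560704) = 1.893813
and ρ(B_{ω*}) = 1.893813 − 1 = 0.893813.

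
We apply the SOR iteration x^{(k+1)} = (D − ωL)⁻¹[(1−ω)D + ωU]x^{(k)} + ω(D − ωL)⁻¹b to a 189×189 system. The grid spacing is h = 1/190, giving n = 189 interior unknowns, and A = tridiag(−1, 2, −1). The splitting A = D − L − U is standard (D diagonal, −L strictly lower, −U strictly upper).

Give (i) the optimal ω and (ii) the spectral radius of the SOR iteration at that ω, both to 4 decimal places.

½·tridiag(1,0,1) at n=189: λ_k = cos(kπ/190); max |λ| at k=1 ⇒ ρ_J = cos(π/190) ≈ 0.9999.
√(1−ρ_J²) = |sin(π/190)| = 0.01653
So ω* = 2/1.01653 = 1.9675 (Young).
ρ(B_{ω*}) = ω*−1 = 0.9675

ω* = 1.9675, ρ_SOR = 0.9675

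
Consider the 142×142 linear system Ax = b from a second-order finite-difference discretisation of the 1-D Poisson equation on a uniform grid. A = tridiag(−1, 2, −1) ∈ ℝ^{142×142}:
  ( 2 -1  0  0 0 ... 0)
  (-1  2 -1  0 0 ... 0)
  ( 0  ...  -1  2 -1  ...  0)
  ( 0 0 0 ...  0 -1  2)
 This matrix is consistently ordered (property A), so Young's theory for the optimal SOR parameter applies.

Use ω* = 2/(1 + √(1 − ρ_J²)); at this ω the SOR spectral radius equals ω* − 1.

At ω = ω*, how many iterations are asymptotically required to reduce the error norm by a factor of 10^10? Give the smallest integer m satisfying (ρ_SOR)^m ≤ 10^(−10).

n=142: λ(B_J) = 1 − λ(A)/2 = cos(kπ/143); k=1 gives ρ_J = 0.9997587.
√(1−ρ_J²) simplifies to sin(π/143) = 0.0219674.
ω* = 2 / (1 + 0.0219674) = 2 / 1.0219674 ≈ 1.9570096.
Hence ρ(B_{ω*}) = 1.9570096 − 1 = 0.9570096.
For 10 digits: m = 10·ln10 / (−ln 0.9570096) = 23.0259/0.0439419 = 524.008; round up → m = 525.

m = 525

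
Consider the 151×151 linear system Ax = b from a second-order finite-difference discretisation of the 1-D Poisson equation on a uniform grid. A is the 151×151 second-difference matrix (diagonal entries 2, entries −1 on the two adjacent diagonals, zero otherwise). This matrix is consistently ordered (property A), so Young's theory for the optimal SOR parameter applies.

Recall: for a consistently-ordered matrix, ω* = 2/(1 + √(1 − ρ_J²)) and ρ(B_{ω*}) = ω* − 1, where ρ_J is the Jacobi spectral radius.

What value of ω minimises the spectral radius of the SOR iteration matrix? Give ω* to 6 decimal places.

ω* = 1.959503

With n=151, ρ(Jacobi) = cos(π/152) = 0.999786.
1 − cos²(π/152) = sin²(π/152) ⇒ √(1−ρ_J²) = sin(π/152) = 0.0206669.
ω* = 2 / (1 + 0.0206669) = 2 / 1.0206669 ≈ 1.959503.
and ρ(B_{ω*}) = 1.959503 − 1 = 0.959503.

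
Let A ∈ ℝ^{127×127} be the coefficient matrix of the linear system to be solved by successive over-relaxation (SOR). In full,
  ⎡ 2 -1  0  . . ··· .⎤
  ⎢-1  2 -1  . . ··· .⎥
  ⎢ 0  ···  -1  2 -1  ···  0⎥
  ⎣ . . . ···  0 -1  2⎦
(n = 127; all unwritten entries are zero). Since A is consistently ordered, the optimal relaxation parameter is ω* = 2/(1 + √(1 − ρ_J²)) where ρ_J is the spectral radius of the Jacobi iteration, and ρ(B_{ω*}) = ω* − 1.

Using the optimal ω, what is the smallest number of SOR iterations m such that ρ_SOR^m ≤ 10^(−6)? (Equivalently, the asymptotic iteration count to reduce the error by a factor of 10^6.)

½·tridiag(1,0,1) at n=127: λ_k = cos(kπ/128); max |λ| at k=1 ⇒ ρ_J = cos(π/128) ≈ 0.9996988.
√(1−ρ_J²) = |sin(π/128)| = 0.0245412
[ω*] 2 ÷ (1 + 0.0245412) = 2 ÷ 1.0245412 = 1.9520933.
[ρ_SOR] ω* − 1 = 0.9520933.
(0.9520933)^m ≤ 10^{−6}  ⇒  m·ln(0.9520933) ≤ −6·ln10  ⇒  m ≥ 281.419  ⇒  m = 282

m = 282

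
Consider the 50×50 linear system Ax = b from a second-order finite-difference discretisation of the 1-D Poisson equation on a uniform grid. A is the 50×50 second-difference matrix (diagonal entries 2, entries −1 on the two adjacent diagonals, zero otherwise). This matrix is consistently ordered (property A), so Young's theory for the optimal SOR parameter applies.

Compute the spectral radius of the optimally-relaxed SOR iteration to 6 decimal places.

With n=50, ρ(Jacobi) = cos(π/51) = 0.998103.
√(1 − cos²(π/51)) = sin(π/51) ≈ 0.0615609.
Then 2/(1+√(1−ρ_J²)) = 2/(1+0.0615609); ω* = 2/1.0615609 = 1.884018.
ρ_SOR = ω* − 1 ≈ 0.884018.

ρ_SOR = 0.884018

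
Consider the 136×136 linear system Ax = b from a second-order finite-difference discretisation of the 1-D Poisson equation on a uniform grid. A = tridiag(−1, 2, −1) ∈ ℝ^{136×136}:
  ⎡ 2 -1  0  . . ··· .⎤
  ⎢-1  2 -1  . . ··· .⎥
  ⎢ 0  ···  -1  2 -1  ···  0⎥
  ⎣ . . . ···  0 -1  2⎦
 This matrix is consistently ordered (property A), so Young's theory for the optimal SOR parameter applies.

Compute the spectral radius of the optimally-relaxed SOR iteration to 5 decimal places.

ρ_SOR = 0.95517

n=136: λ(B_J) = 1 − λ(A)/2 = cos(kπ/137); k=1 gives ρ_J = 0.99974.
root = sin(π/137) = 0.022929  (since 1−cos² = sin²).
ω* = 2/(1+0.022929) = 1.95517
ρ_SOR = ω* − 1 = 1.95517 − 1 = 0.95517.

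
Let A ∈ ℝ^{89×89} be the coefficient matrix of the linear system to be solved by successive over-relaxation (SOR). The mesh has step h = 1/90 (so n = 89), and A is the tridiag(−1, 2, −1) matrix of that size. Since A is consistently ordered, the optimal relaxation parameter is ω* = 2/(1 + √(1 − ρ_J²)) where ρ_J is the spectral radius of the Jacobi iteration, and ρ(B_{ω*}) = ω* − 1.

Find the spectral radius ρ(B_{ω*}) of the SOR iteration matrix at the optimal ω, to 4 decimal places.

ρ_SOR = 0.9326

With n=89, ρ(Jacobi) = cos(π/90) = 0.9994.
√(1 − cos²(π/90)) = sin(π/90) ≈ 0.03490.
[ω*] 2 ÷ (1 + 0.03490) = 2 ÷ 1.03490 = 1.9326.
ρ_SOR = ω* − 1 ≈ 0.9326.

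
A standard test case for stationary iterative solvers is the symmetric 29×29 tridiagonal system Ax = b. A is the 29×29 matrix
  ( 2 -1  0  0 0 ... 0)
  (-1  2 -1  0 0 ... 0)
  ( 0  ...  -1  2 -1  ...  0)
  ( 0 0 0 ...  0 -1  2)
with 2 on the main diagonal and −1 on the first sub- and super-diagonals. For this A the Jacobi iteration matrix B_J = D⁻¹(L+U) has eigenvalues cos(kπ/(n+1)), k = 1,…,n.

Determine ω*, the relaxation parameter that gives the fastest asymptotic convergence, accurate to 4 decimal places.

[ρ_J] n=29: ρ(B_J) = cos(π/(n+1)) = cos(π/30) = 0.9945.
1 − cos²(π/30) = sin²(π/30) ⇒ √(1−ρ_J²) = sin(π/30) = 0.10453.
So ω* = 2/1.10453 = 1.8107 (Young).
and ρ(B_{ω*}) = 1.8107 − 1 = 0.8107.

ω* = 1.8107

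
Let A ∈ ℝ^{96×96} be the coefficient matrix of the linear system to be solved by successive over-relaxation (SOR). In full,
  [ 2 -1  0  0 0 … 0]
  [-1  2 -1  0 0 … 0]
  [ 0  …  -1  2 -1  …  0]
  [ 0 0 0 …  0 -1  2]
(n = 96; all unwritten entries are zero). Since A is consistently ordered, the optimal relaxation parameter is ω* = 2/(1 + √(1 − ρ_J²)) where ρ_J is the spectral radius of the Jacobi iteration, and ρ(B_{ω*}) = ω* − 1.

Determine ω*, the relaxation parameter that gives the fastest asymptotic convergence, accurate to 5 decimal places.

½·tridiag(1,0,1) at n=96: λ_k = cos(kπ/97); max |λ| at k=1 ⇒ ρ_J = cos(π/97) ≈ 0.99948.
√(1−ρ_J²) simplifies to sin(π/97) = 0.032382.
Then 2/(1+√(1−ρ_J²)) = 2/(1+0.032382); ω* = 2/1.032382 = 1.93727.
and ρ(B_{ω*}) = 1.93727 − 1 = 0.93727.

ω* = 1.93727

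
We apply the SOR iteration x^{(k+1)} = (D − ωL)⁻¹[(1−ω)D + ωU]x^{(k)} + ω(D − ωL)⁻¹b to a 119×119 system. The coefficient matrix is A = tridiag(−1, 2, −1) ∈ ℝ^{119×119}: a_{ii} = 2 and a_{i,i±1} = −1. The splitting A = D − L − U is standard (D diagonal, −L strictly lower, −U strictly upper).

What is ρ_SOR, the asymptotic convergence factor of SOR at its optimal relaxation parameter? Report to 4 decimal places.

ρ_SOR = 0.9490

n=119: λ(B_J) = 1 − λ(A)/2 = cos(kπ/120); k=1 gives ρ_J = 0.9997.
1 − cos²(π/120) = sin²(π/120) ⇒ √(1−ρ_J²) = sin(π/120) = 0.02618.
Young: ω* = 2/(1+√(1−ρ_J²)) = 2/(1+0.02618) = 2/1.02618 = 1.9490.
ρ_SOR = ω* − 1 = 1.9490 − 1 = 0.9490.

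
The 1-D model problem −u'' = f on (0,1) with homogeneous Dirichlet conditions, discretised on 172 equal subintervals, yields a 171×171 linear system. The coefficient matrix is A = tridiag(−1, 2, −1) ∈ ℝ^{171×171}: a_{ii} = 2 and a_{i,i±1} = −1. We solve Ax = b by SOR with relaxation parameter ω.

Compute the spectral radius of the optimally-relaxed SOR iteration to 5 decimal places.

[ρ_J] n=171: ρ(B_J) = cos(π/(n+1)) = cos(π/172) = 0.99983.
1 − cos²(π/172) = sin²(π/172) ⇒ √(1−ρ_J²) = sin(π/172) = 0.018264.
[ω*] 2 ÷ (1 + 0.018264) = 2 ÷ 1.018264 = 1.96413.
ρ(B_{ω*}) = ω*−1 = 0.96413

ρ_SOR = 0.96413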